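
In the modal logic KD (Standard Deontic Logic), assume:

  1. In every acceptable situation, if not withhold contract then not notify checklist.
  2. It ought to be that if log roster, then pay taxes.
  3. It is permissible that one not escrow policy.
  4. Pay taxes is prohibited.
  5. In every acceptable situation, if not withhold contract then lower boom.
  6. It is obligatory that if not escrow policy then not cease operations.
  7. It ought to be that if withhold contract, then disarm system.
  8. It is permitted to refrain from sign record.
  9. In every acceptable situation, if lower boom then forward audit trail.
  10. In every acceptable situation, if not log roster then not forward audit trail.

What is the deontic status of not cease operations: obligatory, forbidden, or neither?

Neither

Premise 6 is O(¬escrow_policy → ¬cease_operations), but O(¬escrow_policy) is not derivable from the premises (the permission P(¬escrow_policy) asserts only ¬O(escrow_policy), not O(¬escrow_policy)), so it does not yield O(¬cease_operations).
No premise or chain of K-axiom applications forces O(¬cease_operations), and none forces O(cease_operations). So ¬cease_operations is neither obligatory nor forbidden under these norms.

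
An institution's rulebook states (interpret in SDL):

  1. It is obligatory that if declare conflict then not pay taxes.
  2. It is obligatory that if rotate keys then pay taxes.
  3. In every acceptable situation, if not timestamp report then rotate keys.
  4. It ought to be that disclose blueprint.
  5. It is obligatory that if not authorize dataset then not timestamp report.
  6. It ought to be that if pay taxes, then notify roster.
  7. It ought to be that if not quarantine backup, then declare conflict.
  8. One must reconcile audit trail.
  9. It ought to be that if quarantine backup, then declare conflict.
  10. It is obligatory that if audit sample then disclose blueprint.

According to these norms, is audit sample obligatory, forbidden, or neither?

Premise 10 is O(audit_sample → disclose_blueprint); even if O(disclose_blueprint) held, inferring O(audit_sample) would be affirming the consequent — invalid.
No premise or chain of K-axiom applications forces O(audit_sample), and none forces O(¬audit_sample). So audit_sample is neither obligatory nor forbidden under these norms.

Neither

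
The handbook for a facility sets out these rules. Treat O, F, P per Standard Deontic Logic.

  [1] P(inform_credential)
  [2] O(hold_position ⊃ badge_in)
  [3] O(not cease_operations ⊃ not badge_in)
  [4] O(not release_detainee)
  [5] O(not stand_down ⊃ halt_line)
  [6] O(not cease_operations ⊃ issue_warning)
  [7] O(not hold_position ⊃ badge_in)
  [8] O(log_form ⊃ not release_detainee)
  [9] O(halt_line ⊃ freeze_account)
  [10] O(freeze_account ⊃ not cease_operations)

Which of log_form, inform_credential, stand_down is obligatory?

stand_down

Premises 7 and 2 cover both cases: O(not hold_position ⊃ badge_in) and O(hold_position ⊃ badge_in). Since not hold_position ∨ hold_position is a tautology, O(badge_in) follows.
The contrapositive of premise 3 (O(not cease_operations ⊃ not badge_in)) is O(badge_in ⊃ cease_operations), and O(badge_in) is already established, so O(cease_operations).
Premise 10 is O(freeze_account ⊃ not cease_operations); contrapositively O(cease_operations ⊃ not freeze_account). Since O(cease_operations) holds, K gives O(not freeze_account).
Premise 9, O(halt_line ⊃ freeze_account), contraposes to O(not freeze_account ⊃ not halt_line); with O(not freeze_account) we get O(not halt_line).
The contrapositive of premise 5 (O(not stand_down ⊃ halt_line)) is O(not halt_line ⊃ stand_down), and O(not halt_line) is already established, so O(stand_down).
So O(stand_down) holds — stand_down is obligatory. None of the other listed options is made obligatory by any chain of premises.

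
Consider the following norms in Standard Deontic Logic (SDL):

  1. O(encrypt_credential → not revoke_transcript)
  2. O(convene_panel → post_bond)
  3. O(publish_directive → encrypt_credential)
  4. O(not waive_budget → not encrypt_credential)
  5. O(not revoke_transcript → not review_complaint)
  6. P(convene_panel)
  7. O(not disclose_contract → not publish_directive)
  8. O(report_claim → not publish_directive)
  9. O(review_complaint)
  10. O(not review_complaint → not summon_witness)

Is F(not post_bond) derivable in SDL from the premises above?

No

Premise 2 is O(convene_panel → post_bond), but O(convene_panel) is not derivable from the premises (the permission P(convene_panel) asserts only not O(not convene_panel), not O(convene_panel)), so it does not yield O(post_bond).
No other premise forces O(post_bond). An ideal world satisfying every premise can still have not post_bond true, so F(not post_bond) is not derivable.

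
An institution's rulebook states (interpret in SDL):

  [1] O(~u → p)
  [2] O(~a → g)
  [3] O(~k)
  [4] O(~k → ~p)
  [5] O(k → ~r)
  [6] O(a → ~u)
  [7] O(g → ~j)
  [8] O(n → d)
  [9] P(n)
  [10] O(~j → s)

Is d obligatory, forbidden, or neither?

Neither

Premise 8 is O(n → d), but O(n) is not derivable from the premises (the permission P(n) asserts only ~O(~n), not O(n)), so it does not yield O(d).
No premise or chain of K-axiom applications forces O(d), and none forces O(~d). So d is neither obligatory nor forbidden under these norms.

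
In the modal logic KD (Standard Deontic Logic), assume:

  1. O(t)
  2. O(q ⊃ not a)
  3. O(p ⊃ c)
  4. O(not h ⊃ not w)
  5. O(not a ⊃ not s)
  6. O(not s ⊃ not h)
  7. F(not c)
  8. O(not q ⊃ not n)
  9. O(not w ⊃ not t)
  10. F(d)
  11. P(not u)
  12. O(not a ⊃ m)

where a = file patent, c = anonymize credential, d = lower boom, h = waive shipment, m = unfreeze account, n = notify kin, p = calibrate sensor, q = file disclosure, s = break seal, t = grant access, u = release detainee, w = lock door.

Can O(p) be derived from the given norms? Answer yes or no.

No

Premise 3 is O(p ⊃ c); even if O(c) held, inferring O(p) would be affirming the consequent — invalid.
No other premise forces O(p). An ideal world satisfying every premise can still have p false, so O(p) is not derivable.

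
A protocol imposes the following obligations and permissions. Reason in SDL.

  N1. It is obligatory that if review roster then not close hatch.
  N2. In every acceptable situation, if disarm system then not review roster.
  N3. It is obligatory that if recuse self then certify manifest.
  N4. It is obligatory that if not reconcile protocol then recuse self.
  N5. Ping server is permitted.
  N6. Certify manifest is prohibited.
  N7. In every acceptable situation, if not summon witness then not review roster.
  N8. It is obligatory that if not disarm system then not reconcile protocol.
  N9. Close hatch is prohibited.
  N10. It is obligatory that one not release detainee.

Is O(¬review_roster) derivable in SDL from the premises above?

F(certify_manifest) at premise 6 means O(¬certify_manifest).
Premise 3, O(recuse_self → certify_manifest), contraposes to O(¬certify_manifest → ¬recuse_self); with O(¬certify_manifest) we get O(¬recuse_self).
Premise 4, O(¬reconcile_protocol → recuse_self), contraposes to O(¬recuse_self → reconcile_protocol); with O(¬recuse_self) we get O(reconcile_protocol).
The contrapositive of premise 8 (O(¬disarm_system → ¬reconcile_protocol)) is O(reconcile_protocol → disarm_system), and O(reconcile_protocol) is already established, so O(disarm_system).
With premise 2, O(disarm_system → ¬review_roster), the K-axiom yields O(¬review_roster).
Premises 1, 5, 7, 9, 10 do not contribute to this derivation.
So O(¬review_roster) follows.

Yes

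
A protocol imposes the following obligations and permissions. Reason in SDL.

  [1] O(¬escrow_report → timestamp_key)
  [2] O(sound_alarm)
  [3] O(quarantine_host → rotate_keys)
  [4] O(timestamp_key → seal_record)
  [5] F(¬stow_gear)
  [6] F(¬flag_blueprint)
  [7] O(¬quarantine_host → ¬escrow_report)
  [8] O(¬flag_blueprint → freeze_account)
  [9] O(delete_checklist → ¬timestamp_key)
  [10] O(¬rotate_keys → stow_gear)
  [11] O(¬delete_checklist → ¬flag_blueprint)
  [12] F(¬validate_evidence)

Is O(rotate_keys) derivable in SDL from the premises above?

F(¬flag_blueprint) at premise 6 means O(flag_blueprint).
Premise 11 is O(¬delete_checklist → ¬flag_blueprint); contrapositively O(flag_blueprint → delete_checklist). Since O(flag_blueprint) holds, K gives O(delete_checklist).
With premise 9, O(delete_checklist → ¬timestamp_key), the K-axiom yields O(¬timestamp_key).
Premise 1, O(¬escrow_report → timestamp_key), contraposes to O(¬timestamp_key → escrow_report); with O(¬timestamp_key) we get O(escrow_report).
Premise 7 is O(¬quarantine_host → ¬escrow_report); contrapositively O(escrow_report → quarantine_host). Since O(escrow_report) holds, K gives O(quarantine_host).
From O(quarantine_host) and premise 3, O(quarantine_host → rotate_keys), we obtain O(rotate_keys).
Premises 2, 4, 5, 8, 10, 12 do not contribute to this derivation.
So O(rotate_keys) follows.

Yes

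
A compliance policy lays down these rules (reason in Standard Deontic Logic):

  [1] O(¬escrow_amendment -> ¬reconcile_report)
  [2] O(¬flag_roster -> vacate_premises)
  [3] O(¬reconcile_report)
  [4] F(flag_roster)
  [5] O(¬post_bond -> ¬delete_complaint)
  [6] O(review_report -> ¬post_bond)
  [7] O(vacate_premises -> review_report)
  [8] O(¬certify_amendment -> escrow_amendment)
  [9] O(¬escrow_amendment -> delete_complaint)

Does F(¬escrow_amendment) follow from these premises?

Premise 4 is F(flag_roster), i.e. O(¬flag_roster).
From O(¬flag_roster) and premise 2, O(¬flag_roster -> vacate_premises), we obtain O(vacate_premises).
With premise 7, O(vacate_premises -> review_report), the K-axiom yields O(review_report).
Applying K to premise 6 (O(review_report -> ¬post_bond)) and O(review_report) yields O(¬post_bond).
From O(¬post_bond) and premise 5, O(¬post_bond -> ¬delete_complaint), we obtain O(¬delete_complaint).
The contrapositive of premise 9 (O(¬escrow_amendment -> delete_complaint)) is O(¬delete_complaint -> escrow_amendment), and O(¬delete_complaint) is already established, so O(escrow_amendment).
Premises 1, 3, 8 do not contribute to this derivation.
So O(escrow_amendment) holds, i.e. F(¬escrow_amendment). The claim follows.

Yes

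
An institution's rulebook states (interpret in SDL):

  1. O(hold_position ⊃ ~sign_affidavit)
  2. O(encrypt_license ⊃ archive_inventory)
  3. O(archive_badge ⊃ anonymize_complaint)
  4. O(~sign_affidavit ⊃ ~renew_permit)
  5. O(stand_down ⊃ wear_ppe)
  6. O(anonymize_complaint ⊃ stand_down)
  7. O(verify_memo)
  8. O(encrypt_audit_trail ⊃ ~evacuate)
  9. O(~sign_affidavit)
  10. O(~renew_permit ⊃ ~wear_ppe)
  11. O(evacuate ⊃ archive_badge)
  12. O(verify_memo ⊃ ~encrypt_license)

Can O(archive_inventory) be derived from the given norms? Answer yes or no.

Premise 2 is O(encrypt_license ⊃ archive_inventory), but O(encrypt_license) is not derivable from the premises, so it does not yield O(archive_inventory).
No other premise forces O(archive_inventory). An ideal world satisfying every premise can still have archive_inventory false, so O(archive_inventory) is not derivable.

No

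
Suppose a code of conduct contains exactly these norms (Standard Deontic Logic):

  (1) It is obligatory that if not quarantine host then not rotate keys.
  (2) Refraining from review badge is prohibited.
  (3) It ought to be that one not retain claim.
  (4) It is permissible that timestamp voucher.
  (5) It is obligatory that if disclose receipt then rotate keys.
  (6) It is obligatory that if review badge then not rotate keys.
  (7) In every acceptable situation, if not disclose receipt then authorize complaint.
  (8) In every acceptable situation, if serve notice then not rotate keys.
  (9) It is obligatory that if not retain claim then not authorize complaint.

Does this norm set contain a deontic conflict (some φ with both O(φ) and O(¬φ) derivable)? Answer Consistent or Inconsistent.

Premise 2 is F(¬review_badge), i.e. O(review_badge).
With premise 6, O(review_badge → ¬rotate_keys), the K-axiom yields O(¬rotate_keys).
Premise 5 is O(disclose_receipt → rotate_keys); contrapositively O(¬rotate_keys → ¬disclose_receipt). Since O(¬rotate_keys) holds, K gives O(¬disclose_receipt).
With premise 7, O(¬disclose_receipt → authorize_complaint), the K-axiom yields O(authorize_complaint).
Premise 9, O(¬retain_claim → ¬authorize_complaint), contraposes to O(authorize_complaint → retain_claim); with O(authorize_complaint) we get O(retain_claim).
But premise 3 directly asserts O(¬retain_claim).
We now have both O(retain_claim) and O(¬retain_claim) — retain_claim is simultaneously obligatory and forbidden, violating the D-axiom.

Inconsistent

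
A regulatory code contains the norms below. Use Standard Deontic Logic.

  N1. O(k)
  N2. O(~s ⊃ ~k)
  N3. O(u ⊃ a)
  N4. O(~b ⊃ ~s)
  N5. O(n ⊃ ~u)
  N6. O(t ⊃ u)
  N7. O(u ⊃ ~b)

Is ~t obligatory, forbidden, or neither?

Obligatory

Premise 1 states O(k) outright.
The contrapositive of premise 2 (O(~s ⊃ ~k)) is O(k ⊃ s), and O(k) is already established, so O(s).
Premise 4, O(~b ⊃ ~s), contraposes to O(s ⊃ b); with O(s) we get O(b).
The contrapositive of premise 7 (O(u ⊃ ~b)) is O(b ⊃ ~u), and O(b) is already established, so O(~u).
Premise 6 is O(t ⊃ u); contrapositively O(~u ⊃ ~t). Since O(~u) holds, K gives O(~t).
Premises 3, 5 do not contribute to this derivation.
Hence ~t is obligatory.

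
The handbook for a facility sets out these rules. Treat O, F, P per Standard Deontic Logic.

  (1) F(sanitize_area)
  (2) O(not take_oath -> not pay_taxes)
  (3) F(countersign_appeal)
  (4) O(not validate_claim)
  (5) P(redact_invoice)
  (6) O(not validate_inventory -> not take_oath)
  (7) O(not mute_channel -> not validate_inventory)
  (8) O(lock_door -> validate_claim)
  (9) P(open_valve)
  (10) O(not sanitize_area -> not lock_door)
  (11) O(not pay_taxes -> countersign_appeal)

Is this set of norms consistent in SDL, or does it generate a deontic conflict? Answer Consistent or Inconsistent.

Consistent

Premise 8 is O(lock_door -> validate_claim), but O(lock_door) is not derivable from the premises, so it does not yield O(validate_claim).
So O(validate_claim) is not derivable, and the apparent clash with O(not validate_claim) does not arise.
A world satisfying every obligation exists (e.g. countersign_appeal=false, lock_door=false, mute_channel=true, open_valve=false, pay_taxes=true, redact_invoice=false, sanitize_area=false, take_oath=true, validate_claim=false, validate_inventory=true); no atom is both obligatory and forbidden, so the set is consistent.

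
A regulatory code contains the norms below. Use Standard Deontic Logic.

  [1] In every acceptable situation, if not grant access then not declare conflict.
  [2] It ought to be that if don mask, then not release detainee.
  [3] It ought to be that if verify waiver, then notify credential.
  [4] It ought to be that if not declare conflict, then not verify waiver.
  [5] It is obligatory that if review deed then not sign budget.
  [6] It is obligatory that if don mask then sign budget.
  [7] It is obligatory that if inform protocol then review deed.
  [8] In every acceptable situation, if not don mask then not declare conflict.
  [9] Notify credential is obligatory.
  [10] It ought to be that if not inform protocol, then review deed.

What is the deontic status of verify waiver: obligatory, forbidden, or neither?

Forbidden

By case analysis on ¬inform_protocol: premise 10 gives O(¬inform_protocol → review_deed) and premise 7 gives O(inform_protocol → review_deed), so O(review_deed) either way.
Premise 5 is O(review_deed → ¬sign_budget); since O(review_deed), deontic closure gives O(¬sign_budget).
Premise 6 is O(don_mask → sign_budget); contrapositively O(¬sign_budget → ¬don_mask). Since O(¬sign_budget) holds, K gives O(¬don_mask).
With premise 8, O(¬don_mask → ¬declare_conflict), the K-axiom yields O(¬declare_conflict).
Applying K to premise 4 (O(¬declare_conflict → ¬verify_waiver)) and O(¬declare_conflict) yields O(¬verify_waiver).
Premises 1, 2, 3, 9 do not contribute to this derivation.
Thus O(¬verify_waiver), which is F(verify_waiver): verify_waiver is forbidden.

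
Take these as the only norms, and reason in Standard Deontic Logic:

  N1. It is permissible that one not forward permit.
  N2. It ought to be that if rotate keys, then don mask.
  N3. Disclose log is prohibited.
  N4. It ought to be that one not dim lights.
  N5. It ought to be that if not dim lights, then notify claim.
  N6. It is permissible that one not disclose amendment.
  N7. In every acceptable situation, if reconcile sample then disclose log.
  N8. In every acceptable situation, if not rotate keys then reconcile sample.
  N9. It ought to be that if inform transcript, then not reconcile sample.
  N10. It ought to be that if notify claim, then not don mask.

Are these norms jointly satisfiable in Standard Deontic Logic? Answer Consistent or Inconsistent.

Inconsistent

Premise 3, F(disclose_log), is equivalent to O(¬disclose_log).
Premise 7 is O(reconcile_sample → disclose_log); contrapositively O(¬disclose_log → ¬reconcile_sample). Since O(¬disclose_log) holds, K gives O(¬reconcile_sample).
The contrapositive of premise 8 (O(¬rotate_keys → reconcile_sample)) is O(¬reconcile_sample → rotate_keys), and O(¬reconcile_sample) is already established, so O(rotate_keys).
Premise 2 is O(rotate_keys → don_mask); since O(rotate_keys), deontic closure gives O(don_mask).
Premise 10, O(notify_claim → ¬don_mask), contraposes to O(don_mask → ¬notify_claim); with O(don_mask) we get O(¬notify_claim).
The contrapositive of premise 5 (O(¬dim_lights → notify_claim)) is O(¬notify_claim → dim_lights), and O(¬notify_claim) is already established, so O(dim_lights).
But premise 4 directly asserts O(¬dim_lights).
We now have both O(dim_lights) and O(¬dim_lights) — dim_lights is simultaneously obligatory and forbidden, violating the D-axiom.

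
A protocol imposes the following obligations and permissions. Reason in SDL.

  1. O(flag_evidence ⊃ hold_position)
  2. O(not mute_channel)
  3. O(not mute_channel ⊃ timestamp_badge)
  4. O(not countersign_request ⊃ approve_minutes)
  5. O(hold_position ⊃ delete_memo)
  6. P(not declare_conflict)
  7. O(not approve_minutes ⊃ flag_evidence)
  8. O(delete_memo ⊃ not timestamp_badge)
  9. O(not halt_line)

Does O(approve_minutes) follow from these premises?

Yes

Premise 2 states O(not mute_channel) outright.
From O(not mute_channel) and premise 3, O(not mute_channel ⊃ timestamp_badge), we obtain O(timestamp_badge).
Premise 8 is O(delete_memo ⊃ not timestamp_badge); contrapositively O(timestamp_badge ⊃ not delete_memo). Since O(timestamp_badge) holds, K gives O(not delete_memo).
Premise 5, O(hold_position ⊃ delete_memo), contraposes to O(not delete_memo ⊃ not hold_position); with O(not delete_memo) we get O(not hold_position).
Premise 1, O(flag_evidence ⊃ hold_position), contraposes to O(not hold_position ⊃ not flag_evidence); with O(not hold_position) we get O(not flag_evidence).
Premise 7 is O(not approve_minutes ⊃ flag_evidence); contrapositively O(not flag_evidence ⊃ approve_minutes). Since O(not flag_evidence) holds, K gives O(approve_minutes).
Premises 4, 6, 9 do not contribute to this derivation.
So O(approve_minutes) follows.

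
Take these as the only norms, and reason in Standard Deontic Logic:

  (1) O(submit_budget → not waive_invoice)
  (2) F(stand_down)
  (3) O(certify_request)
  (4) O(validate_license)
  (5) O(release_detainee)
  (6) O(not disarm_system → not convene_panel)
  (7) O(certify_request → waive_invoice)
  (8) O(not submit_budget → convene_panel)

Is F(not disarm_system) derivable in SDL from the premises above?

Yes

From premise 3 we have O(certify_request).
From O(certify_request) and premise 7, O(certify_request → waive_invoice), we obtain O(waive_invoice).
The contrapositive of premise 1 (O(submit_budget → not waive_invoice)) is O(waive_invoice → not submit_budget), and O(waive_invoice) is already established, so O(not submit_budget).
With premise 8, O(not submit_budget → convene_panel), the K-axiom yields O(convene_panel).
The contrapositive of premise 6 (O(not disarm_system → not convene_panel)) is O(convene_panel → disarm_system), and O(convene_panel) is already established, so O(disarm_system).
Premises 2, 4, 5 do not contribute to this derivation.
So O(disarm_system) holds, i.e. F(not disarm_system). The claim follows.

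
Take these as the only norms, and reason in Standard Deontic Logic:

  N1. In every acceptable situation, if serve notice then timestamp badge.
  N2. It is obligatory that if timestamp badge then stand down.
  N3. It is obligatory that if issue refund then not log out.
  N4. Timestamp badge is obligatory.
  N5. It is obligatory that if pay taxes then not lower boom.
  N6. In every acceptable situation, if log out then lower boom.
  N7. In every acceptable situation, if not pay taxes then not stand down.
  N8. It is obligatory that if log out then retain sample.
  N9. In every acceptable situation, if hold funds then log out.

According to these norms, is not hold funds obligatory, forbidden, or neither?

From premise 4 we have O(timestamp_badge).
From O(timestamp_badge) and premise 2, O(timestamp_badge → stand_down), we obtain O(stand_down).
Premise 7, O(¬pay_taxes → ¬stand_down), contraposes to O(stand_down → pay_taxes); with O(stand_down) we get O(pay_taxes).
Applying K to premise 5 (O(pay_taxes → ¬lower_boom)) and O(pay_taxes) yields O(¬lower_boom).
The contrapositive of premise 6 (O(log_out → lower_boom)) is O(¬lower_boom → ¬log_out), and O(¬lower_boom) is already established, so O(¬log_out).
Premise 9, O(hold_funds → log_out), contraposes to O(¬log_out → ¬hold_funds); with O(¬log_out) we get O(¬hold_funds).
Premises 1, 3, 8 do not contribute to this derivation.
Hence ¬hold_funds is obligatory.

Obligatory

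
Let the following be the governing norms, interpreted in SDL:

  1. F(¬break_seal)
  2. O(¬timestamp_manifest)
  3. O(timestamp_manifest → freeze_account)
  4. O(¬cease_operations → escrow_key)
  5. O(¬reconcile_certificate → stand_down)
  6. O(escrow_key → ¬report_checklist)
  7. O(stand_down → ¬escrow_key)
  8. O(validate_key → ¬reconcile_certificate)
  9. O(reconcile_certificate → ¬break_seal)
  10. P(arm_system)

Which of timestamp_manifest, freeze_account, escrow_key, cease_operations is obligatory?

cease_operations

F(¬break_seal) at premise 1 means O(break_seal).
Premise 9 is O(reconcile_certificate → ¬break_seal); contrapositively O(break_seal → ¬reconcile_certificate). Since O(break_seal) holds, K gives O(¬reconcile_certificate).
Premise 5 is O(¬reconcile_certificate → stand_down); since O(¬reconcile_certificate), deontic closure gives O(stand_down).
Premise 7 is O(stand_down → ¬escrow_key); since O(stand_down), deontic closure gives O(¬escrow_key).
Premise 4, O(¬cease_operations → escrow_key), contraposes to O(¬escrow_key → cease_operations); with O(¬escrow_key) we get O(cease_operations).
So O(cease_operations) holds — cease_operations is obligatory. None of the other listed options is made obligatory by any chain of premises.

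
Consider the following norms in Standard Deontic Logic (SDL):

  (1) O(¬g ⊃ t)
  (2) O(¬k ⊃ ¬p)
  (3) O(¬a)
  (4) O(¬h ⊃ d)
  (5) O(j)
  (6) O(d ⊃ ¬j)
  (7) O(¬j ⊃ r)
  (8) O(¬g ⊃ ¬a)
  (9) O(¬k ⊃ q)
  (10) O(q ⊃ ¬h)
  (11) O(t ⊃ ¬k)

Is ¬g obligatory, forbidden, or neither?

Forbidden

From premise 5 we have O(j).
Premise 6, O(d ⊃ ¬j), contraposes to O(j ⊃ ¬d); with O(j) we get O(¬d).
The contrapositive of premise 4 (O(¬h ⊃ d)) is O(¬d ⊃ h), and O(¬d) is already established, so O(h).
Premise 10, O(q ⊃ ¬h), contraposes to O(h ⊃ ¬q); with O(h) we get O(¬q).
Premise 9, O(¬k ⊃ q), contraposes to O(¬q ⊃ k); with O(¬q) we get O(k).
The contrapositive of premise 11 (O(t ⊃ ¬k)) is O(k ⊃ ¬t), and O(k) is already established, so O(¬t).
Premise 1 is O(¬g ⊃ t); contrapositively O(¬t ⊃ g). Since O(¬t) holds, K gives O(g).
Premises 2, 3, 7, 8 do not contribute to this derivation.
Thus O(g), which is F(¬g): ¬g is forbidden.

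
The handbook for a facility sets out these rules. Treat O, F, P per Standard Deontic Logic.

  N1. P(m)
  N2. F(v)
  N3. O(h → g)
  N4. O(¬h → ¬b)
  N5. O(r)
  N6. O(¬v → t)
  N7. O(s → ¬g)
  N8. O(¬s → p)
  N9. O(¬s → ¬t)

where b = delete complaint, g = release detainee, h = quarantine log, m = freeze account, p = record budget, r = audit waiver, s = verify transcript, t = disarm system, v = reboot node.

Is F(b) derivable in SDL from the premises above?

Yes

Premise 2 is F(v), i.e. O(¬v).
Applying K to premise 6 (O(¬v → t)) and O(¬v) yields O(t).
Premise 9 is O(¬s → ¬t); contrapositively O(t → s). Since O(t) holds, K gives O(s).
Applying K to premise 7 (O(s → ¬g)) and O(s) yields O(¬g).
Premise 3 is O(h → g); contrapositively O(¬g → ¬h). Since O(¬g) holds, K gives O(¬h).
Premise 4 is O(¬h → ¬b); since O(¬h), deontic closure gives O(¬b).
Premises 1, 5, 8 do not contribute to this derivation.
So O(¬b) holds, i.e. F(b). The claim follows.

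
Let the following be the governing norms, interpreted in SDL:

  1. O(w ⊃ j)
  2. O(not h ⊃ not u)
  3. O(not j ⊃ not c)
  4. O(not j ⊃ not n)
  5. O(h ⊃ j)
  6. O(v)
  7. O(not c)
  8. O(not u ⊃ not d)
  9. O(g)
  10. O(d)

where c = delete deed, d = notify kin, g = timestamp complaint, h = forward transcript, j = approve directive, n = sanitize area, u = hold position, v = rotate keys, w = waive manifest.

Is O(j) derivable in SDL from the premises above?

Yes

Premise 10 states O(d) outright.
The contrapositive of premise 8 (O(not u ⊃ not d)) is O(d ⊃ u), and O(d) is already established, so O(u).
Premise 2, O(not h ⊃ not u), contraposes to O(u ⊃ h); with O(u) we get O(h).
Premise 5 is O(h ⊃ j); since O(h), deontic closure gives O(j).
Premises 1, 3, 4, 6, 7, 9 do not contribute to this derivation.
So O(j) follows.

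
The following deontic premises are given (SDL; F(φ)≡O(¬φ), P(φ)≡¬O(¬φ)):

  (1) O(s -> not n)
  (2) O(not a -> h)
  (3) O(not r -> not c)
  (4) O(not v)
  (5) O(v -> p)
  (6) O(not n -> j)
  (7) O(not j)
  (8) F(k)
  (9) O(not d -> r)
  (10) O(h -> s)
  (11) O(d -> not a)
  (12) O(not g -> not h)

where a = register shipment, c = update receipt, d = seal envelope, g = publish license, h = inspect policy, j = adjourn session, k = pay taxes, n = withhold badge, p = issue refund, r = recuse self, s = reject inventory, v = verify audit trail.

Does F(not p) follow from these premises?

Premise 5 is O(v -> p), but O(v) is not derivable from the premises, so it does not yield O(p).
No other premise forces O(p). An ideal world satisfying every premise can still have not p true, so F(not p) is not derivable.

No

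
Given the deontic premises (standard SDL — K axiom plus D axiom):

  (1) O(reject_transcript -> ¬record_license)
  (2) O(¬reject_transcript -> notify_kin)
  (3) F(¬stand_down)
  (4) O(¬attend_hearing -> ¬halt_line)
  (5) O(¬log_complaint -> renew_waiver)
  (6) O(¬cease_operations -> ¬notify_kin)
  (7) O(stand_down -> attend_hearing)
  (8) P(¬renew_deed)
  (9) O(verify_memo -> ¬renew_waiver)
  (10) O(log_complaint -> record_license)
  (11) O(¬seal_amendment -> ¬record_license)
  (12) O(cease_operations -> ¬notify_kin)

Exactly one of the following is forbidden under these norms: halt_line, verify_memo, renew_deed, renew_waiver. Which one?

Premises 6 and 12 cover both cases: O(¬cease_operations -> ¬notify_kin) and O(cease_operations -> ¬notify_kin). Since ¬cease_operations ∨ cease_operations is a tautology, O(¬notify_kin) follows.
Premise 2, O(¬reject_transcript -> notify_kin), contraposes to O(¬notify_kin -> reject_transcript); with O(¬notify_kin) we get O(reject_transcript).
From O(reject_transcript) and premise 1, O(reject_transcript -> ¬record_license), we obtain O(¬record_license).
Premise 10, O(log_complaint -> record_license), contraposes to O(¬record_license -> ¬log_complaint); with O(¬record_license) we get O(¬log_complaint).
From O(¬log_complaint) and premise 5, O(¬log_complaint -> renew_waiver), we obtain O(renew_waiver).
Premise 9 is O(verify_memo -> ¬renew_waiver); contrapositively O(renew_waiver -> ¬verify_memo). Since O(renew_waiver) holds, K gives O(¬verify_memo).
So O(¬verify_memo) holds, i.e. verify_memo is forbidden. None of the other listed options is forbidden under the premises.

verify_memo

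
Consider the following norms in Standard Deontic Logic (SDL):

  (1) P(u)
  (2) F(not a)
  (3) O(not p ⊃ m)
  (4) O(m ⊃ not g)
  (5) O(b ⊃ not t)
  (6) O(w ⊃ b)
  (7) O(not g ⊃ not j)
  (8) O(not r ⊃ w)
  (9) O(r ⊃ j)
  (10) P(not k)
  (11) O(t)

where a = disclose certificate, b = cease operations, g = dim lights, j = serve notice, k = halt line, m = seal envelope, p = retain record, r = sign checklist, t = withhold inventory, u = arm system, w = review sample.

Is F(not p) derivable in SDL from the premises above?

Premise 11 gives O(t).
Premise 5, O(b ⊃ not t), contraposes to O(t ⊃ not b); with O(t) we get O(not b).
Premise 6 is O(w ⊃ b); contrapositively O(not b ⊃ not w). Since O(not b) holds, K gives O(not w).
The contrapositive of premise 8 (O(not r ⊃ w)) is O(not w ⊃ r), and O(not w) is already established, so O(r).
With premise 9, O(r ⊃ j), the K-axiom yields O(j).
The contrapositive of premise 7 (O(not g ⊃ not j)) is O(j ⊃ g), and O(j) is already established, so O(g).
The contrapositive of premise 4 (O(m ⊃ not g)) is O(g ⊃ not m), and O(g) is already established, so O(not m).
Premise 3, O(not p ⊃ m), contraposes to O(not m ⊃ p); with O(not m) we get O(p).
Premises 1, 2, 10 do not contribute to this derivation.
So O(p) holds, i.e. F(not p). The claim follows.

Yes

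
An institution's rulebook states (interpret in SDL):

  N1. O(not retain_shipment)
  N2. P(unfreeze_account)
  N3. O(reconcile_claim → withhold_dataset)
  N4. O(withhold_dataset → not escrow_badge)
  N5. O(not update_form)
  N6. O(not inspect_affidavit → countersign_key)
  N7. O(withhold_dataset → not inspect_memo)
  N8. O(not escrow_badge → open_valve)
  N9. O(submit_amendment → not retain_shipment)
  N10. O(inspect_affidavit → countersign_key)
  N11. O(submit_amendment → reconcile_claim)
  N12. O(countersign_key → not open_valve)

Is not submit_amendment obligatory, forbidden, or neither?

Premises 6 and 10 cover both cases: O(not inspect_affidavit → countersign_key) and O(inspect_affidavit → countersign_key). Since not inspect_affidavit ∨ inspect_affidavit is a tautology, O(countersign_key) follows.
From O(countersign_key) and premise 12, O(countersign_key → not open_valve), we obtain O(not open_valve).
The contrapositive of premise 8 (O(not escrow_badge → open_valve)) is O(not open_valve → escrow_badge), and O(not open_valve) is already established, so O(escrow_badge).
Premise 4 is O(withhold_dataset → not escrow_badge); contrapositively O(escrow_badge → not withhold_dataset). Since O(escrow_badge) holds, K gives O(not withhold_dataset).
Premise 3, O(reconcile_claim → withhold_dataset), contraposes to O(not withhold_dataset → not reconcile_claim); with O(not withhold_dataset) we get O(not reconcile_claim).
Premise 11, O(submit_amendment → reconcile_claim), contraposes to O(not reconcile_claim → not submit_amendment); with O(not reconcile_claim) we get O(not submit_amendment).
Premises 1, 2, 5, 7, 9 do not contribute to this derivation.
Hence not submit_amendment is obligatory.

Obligatory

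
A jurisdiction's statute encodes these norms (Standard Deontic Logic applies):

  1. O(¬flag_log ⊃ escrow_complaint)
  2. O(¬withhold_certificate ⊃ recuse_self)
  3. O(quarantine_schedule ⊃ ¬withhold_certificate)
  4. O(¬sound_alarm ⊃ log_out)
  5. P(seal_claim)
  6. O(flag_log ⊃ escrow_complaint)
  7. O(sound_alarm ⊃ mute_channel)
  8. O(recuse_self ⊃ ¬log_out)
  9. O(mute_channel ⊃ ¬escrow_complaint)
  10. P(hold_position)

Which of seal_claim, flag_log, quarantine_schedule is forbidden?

Premises 6 and 1 cover both cases: O(flag_log ⊃ escrow_complaint) and O(¬flag_log ⊃ escrow_complaint). Since flag_log ∨ ¬flag_log is a tautology, O(escrow_complaint) follows.
Premise 9, O(mute_channel ⊃ ¬escrow_complaint), contraposes to O(escrow_complaint ⊃ ¬mute_channel); with O(escrow_complaint) we get O(¬mute_channel).
Premise 7 is O(sound_alarm ⊃ mute_channel); contrapositively O(¬mute_channel ⊃ ¬sound_alarm). Since O(¬mute_channel) holds, K gives O(¬sound_alarm).
Premise 4 is O(¬sound_alarm ⊃ log_out); since O(¬sound_alarm), deontic closure gives O(log_out).
Premise 8, O(recuse_self ⊃ ¬log_out), contraposes to O(log_out ⊃ ¬recuse_self); with O(log_out) we get O(¬recuse_self).
The contrapositive of premise 2 (O(¬withhold_certificate ⊃ recuse_self)) is O(¬recuse_self ⊃ withhold_certificate), and O(¬recuse_self) is already established, so O(withhold_certificate).
The contrapositive of premise 3 (O(quarantine_schedule ⊃ ¬withhold_certificate)) is O(withhold_certificate ⊃ ¬quarantine_schedule), and O(withhold_certificate) is already established, so O(¬quarantine_schedule).
So O(¬quarantine_schedule) holds, i.e. quarantine_schedule is forbidden. None of the other listed options is forbidden under the premises.

quarantine_schedule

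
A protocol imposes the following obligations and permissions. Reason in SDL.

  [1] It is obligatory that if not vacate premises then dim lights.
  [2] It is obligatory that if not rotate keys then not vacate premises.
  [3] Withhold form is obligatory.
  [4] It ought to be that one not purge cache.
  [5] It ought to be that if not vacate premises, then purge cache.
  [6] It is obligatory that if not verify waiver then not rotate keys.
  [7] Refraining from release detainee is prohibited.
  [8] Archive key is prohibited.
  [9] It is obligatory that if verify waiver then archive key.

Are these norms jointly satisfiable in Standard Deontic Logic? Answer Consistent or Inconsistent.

Inconsistent

From premise 4 we have O(¬purge_cache).
Premise 5, O(¬vacate_premises → purge_cache), contraposes to O(¬purge_cache → vacate_premises); with O(¬purge_cache) we get O(vacate_premises).
The contrapositive of premise 2 (O(¬rotate_keys → ¬vacate_premises)) is O(vacate_premises → rotate_keys), and O(vacate_premises) is already established, so O(rotate_keys).
Premise 6, O(¬verify_waiver → ¬rotate_keys), contraposes to O(rotate_keys → verify_waiver); with O(rotate_keys) we get O(verify_waiver).
Premise 9 is O(verify_waiver → archive_key); since O(verify_waiver), deontic closure gives O(archive_key).
Yet premise 8 is F(archive_key), i.e. O(¬archive_key).
We now have both O(archive_key) and O(¬archive_key) — archive_key is simultaneously obligatory and forbidden, violating the D-axiom.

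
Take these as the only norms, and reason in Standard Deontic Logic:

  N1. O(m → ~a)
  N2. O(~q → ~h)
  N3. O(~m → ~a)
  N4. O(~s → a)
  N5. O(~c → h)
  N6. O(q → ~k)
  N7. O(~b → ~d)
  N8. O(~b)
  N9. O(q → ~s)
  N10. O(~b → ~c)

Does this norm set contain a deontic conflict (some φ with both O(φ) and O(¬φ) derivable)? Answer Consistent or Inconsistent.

Premises 1 and 3 are O(m → ~a) and O(~m → ~a); every ideal world satisfies m or ~m, so in either case ~a holds — hence O(~a).
The contrapositive of premise 4 (O(~s → a)) is O(~a → s), and O(~a) is already established, so O(s).
Premise 9 is O(q → ~s); contrapositively O(s → ~q). Since O(s) holds, K gives O(~q).
Applying K to premise 2 (O(~q → ~h)) and O(~q) yields O(~h).
Premise 5 is O(~c → h); contrapositively O(~h → c). Since O(~h) holds, K gives O(c).
Premise 10, O(~b → ~c), contraposes to O(c → b); with O(c) we get O(b).
Yet premise 8 states O(~b).
We now have both O(b) and O(~b) — b is simultaneously obligatory and forbidden, violating the D-axiom.

Inconsistent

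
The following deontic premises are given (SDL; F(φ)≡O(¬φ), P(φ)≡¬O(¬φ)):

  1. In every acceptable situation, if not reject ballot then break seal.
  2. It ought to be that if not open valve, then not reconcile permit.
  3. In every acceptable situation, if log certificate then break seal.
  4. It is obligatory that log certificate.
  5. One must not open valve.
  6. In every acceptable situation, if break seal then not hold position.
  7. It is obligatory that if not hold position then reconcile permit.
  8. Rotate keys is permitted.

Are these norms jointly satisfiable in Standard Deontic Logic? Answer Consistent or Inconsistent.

Premise 4 states O(log_certificate) outright.
Premise 3 is O(log_certificate → break_seal); since O(log_certificate), deontic closure gives O(break_seal).
Premise 6 is O(break_seal → ¬hold_position); since O(break_seal), deontic closure gives O(¬hold_position).
From O(¬hold_position) and premise 7, O(¬hold_position → reconcile_permit), we obtain O(reconcile_permit).
Premise 2 is O(¬open_valve → ¬reconcile_permit); contrapositively O(reconcile_permit → open_valve). Since O(reconcile_permit) holds, K gives O(open_valve).
But premise 5, F(open_valve), means O(¬open_valve).
We now have both O(open_valve) and O(¬open_valve) — open_valve is simultaneously obligatory and forbidden, violating the D-axiom.

Inconsistent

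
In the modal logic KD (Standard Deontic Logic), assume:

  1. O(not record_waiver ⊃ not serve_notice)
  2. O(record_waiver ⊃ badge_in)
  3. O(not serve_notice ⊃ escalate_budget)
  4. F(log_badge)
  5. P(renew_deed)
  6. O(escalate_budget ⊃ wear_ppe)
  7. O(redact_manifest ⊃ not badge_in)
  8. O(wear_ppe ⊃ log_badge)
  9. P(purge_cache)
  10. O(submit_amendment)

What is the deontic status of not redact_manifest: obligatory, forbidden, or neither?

Premise 4, F(log_badge), is equivalent to O(not log_badge).
The contrapositive of premise 8 (O(wear_ppe ⊃ log_badge)) is O(not log_badge ⊃ not wear_ppe), and O(not log_badge) is already established, so O(not wear_ppe).
Premise 6 is O(escalate_budget ⊃ wear_ppe); contrapositively O(not wear_ppe ⊃ not escalate_budget). Since O(not wear_ppe) holds, K gives O(not escalate_budget).
Premise 3 is O(not serve_notice ⊃ escalate_budget); contrapositively O(not escalate_budget ⊃ serve_notice). Since O(not escalate_budget) holds, K gives O(serve_notice).
Premise 1 is O(not record_waiver ⊃ not serve_notice); contrapositively O(serve_notice ⊃ record_waiver). Since O(serve_notice) holds, K gives O(record_waiver).
Premise 2 is O(record_waiver ⊃ badge_in); since O(record_waiver), deontic closure gives O(badge_in).
The contrapositive of premise 7 (O(redact_manifest ⊃ not badge_in)) is O(badge_in ⊃ not redact_manifest), and O(badge_in) is already established, so O(not redact_manifest).
Premises 5, 9, 10 do not contribute to this derivation.
Hence not redact_manifest is obligatory.

Obligatory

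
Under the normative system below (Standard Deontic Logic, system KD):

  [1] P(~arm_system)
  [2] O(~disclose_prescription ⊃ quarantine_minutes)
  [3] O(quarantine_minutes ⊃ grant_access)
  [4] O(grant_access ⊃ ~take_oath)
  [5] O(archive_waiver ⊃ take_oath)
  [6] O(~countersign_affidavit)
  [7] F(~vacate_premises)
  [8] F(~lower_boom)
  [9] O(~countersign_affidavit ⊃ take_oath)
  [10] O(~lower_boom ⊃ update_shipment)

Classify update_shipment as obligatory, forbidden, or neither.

Premise 10 is O(~lower_boom ⊃ update_shipment), but O(~lower_boom) is not derivable from the premises, so it does not yield O(update_shipment).
No premise or chain of K-axiom applications forces O(update_shipment), and none forces O(~update_shipment). So update_shipment is neither obligatory nor forbidden under these norms.

Neither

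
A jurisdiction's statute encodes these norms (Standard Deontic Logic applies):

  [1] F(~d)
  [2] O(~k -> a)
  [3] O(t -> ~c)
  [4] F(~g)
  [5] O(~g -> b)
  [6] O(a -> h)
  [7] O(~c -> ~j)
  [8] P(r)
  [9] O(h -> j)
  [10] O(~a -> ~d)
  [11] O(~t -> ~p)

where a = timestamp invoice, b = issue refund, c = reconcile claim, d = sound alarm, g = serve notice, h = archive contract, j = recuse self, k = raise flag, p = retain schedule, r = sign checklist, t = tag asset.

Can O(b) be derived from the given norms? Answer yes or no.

No

Premise 5 is O(~g -> b), but O(~g) is not derivable from the premises, so it does not yield O(b).
No other premise forces O(b). An ideal world satisfying every premise can still have b false, so O(b) is not derivable.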